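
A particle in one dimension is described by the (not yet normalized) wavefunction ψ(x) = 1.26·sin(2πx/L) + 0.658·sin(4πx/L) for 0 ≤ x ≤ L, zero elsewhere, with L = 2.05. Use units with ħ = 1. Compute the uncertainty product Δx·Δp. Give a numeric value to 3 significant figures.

2.67

Δx = √(⟨x²⟩−⟨x⟩²), Δp = √(⟨p²⟩−⟨p⟩²).
On 0 ≤ x ≤ L (j ≠ l): ∫sin²(jπx/L) dx = L/2, ∫sin(jπx/L)·sin(lπx/L) dx = 0; diagonal moments ∫x·sin²(jπx/L) dx = L²/4, ∫x²·sin²(jπx/L) dx = L³·(1/6 − 1/(4j²π²)); cross terms ∫x·sin(jπx/L)·sin(lπx/L) dx = 0 for j + l even and −4jlL²/(π²(j² − l²)²) for j + l odd, ∫x²·sin(jπx/L)·sin(lπx/L) dx = (−1)^(j+l)·4jlL³/(π²(j² − l²)²); higher powers the same way via product-to-sum and parts. d²/dx² sin(jπx/L) = −(jπ/L)²·sin(jπx/L); on 0 ≤ x ≤ L, ∫sin²(jπx/L) dx = L/2 and ∫sin(jπx/L)·sin(lπx/L) dx = 0 for j ≠ l, so only diagonal terms survive in ∫|ψ|² and ∫ψ·ψ″; ∫ψ·ψ′ dx = [ψ²/2] between the walls = 0.
Normalization: ∫|ψ|² dx = 2.0711.
⟨x⟩ = 1.0250, ⟨x²⟩ = 1.5115 ⇒ Δx = 0.67885.
⟨p⟩ = 0.0000, ⟨p²⟩ = 15.433 ⇒ Δp = 3.9285.
Δx·Δp = 2.6668.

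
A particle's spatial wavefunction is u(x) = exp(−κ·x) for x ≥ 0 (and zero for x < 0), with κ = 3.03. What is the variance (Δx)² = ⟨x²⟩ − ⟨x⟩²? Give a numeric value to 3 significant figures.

0.0272

Compute ⟨x⟩ and ⟨x²⟩ separately, then (Δx)² = ⟨x²⟩ − ⟨x⟩².
Every integrand reduces to terms xʲ·e^(−2κx) on [0, ∞); use ∫₀^∞ xʲ·e^(−2κx) dx = j!/(2κ)^(j+1).
Normalization: ∫|u|² dx = 0.16502.
⟨x⟩ = 0.16502 and ⟨x²⟩ = 0.054461.
(Δx)² = 0.054461 − (0.16502)² = 0.027230.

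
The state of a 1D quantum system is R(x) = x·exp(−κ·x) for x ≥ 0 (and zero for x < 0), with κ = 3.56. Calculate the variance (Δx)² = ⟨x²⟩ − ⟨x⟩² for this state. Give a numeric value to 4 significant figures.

0.05918

Compute ⟨x⟩ and ⟨x²⟩ separately, then (Δx)² = ⟨x²⟩ − ⟨x⟩².
Every integrand reduces to terms xʲ·e^(−2κx) on [0, ∞); use ∫₀^∞ xʲ·e^(−2κx) dx = j!/(2κ)^(j+1).
Normalization: ∫|R|² dx = 0.0055410.
⟨x⟩ = 0.42135 and ⟨x²⟩ = 0.23671.
(Δx)² = 0.23671 − (0.42135)² = 0.059178.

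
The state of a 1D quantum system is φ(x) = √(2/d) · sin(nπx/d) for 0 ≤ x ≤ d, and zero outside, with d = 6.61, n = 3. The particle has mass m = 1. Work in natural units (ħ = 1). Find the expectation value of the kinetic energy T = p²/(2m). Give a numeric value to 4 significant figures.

T = −(ħ²/2m) d²/dx², so ⟨T⟩ = −(ħ²/2m) ∫ φ*·φ'' dx; with m = 1.
d/dx sin(nπx/d) = (nπ/d)·cos(nπx/d) and d²/dx² sin(nπx/d) = −(nπ/d)²·sin(nπx/d); on 0 ≤ x ≤ d, ∫sin²(nπx/d) dx = d/2 and ∫sin(nπx/d)·cos(nπx/d) dx = 0.
⟨T⟩ = 1.0165.

1.017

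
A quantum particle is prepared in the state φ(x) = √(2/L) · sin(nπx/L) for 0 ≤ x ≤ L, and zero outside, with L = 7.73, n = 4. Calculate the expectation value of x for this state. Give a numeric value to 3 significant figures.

3.87

⟨x⟩ = ∫ x·|φ|² dx (integrals over the domain).
With sin²θ = (1 − cos2θ)/2 on 0 ≤ x ≤ L: ∫sin²(nπx/L) dx = L/2, ∫x·sin²(nπx/L) dx = L²/4, ∫x²·sin²(nπx/L) dx = L³·(1/6 − 1/(4n²π²)); higher powers xᵏ the same way, integrating xᵏ·cos(2nπx/L) by parts.
⟨x⟩ = 3.8650.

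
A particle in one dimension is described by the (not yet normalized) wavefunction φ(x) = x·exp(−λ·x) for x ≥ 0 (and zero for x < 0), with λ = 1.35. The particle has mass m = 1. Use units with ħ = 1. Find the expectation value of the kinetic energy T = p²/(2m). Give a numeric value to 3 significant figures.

0.911

T = −(ħ²/2m) d²/dx², so ⟨T⟩ = −(ħ²/2m) ∫ φ*·φ'' dx / ∫|φ|² dx; with m = 1.
Differentiate x·exp(−λ·x) with the product rule; every integrand then reduces to terms xʲ·e^(−2λx) on [0, ∞), with ∫₀^∞ xʲ·e^(−2λx) dx = j!/(2λ)^(j+1).
State is unnormalized: ∫|φ|² dx = 0.10161, and ∫φ*·(−ħ²/2m · φ'') dx = 0.092593, so ⟨T⟩ = 0.092593 / 0.10161.
⟨T⟩ = 0.91125.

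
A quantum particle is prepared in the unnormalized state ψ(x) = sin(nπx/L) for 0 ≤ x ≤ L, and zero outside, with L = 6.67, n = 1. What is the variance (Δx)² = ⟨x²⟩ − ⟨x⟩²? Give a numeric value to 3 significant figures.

1.45

Compute ⟨x⟩ and ⟨x²⟩ separately, then (Δx)² = ⟨x²⟩ − ⟨x⟩².
With sin²θ = (1 − cos2θ)/2 on 0 ≤ x ≤ L: ∫sin²(nπx/L) dx = L/2, ∫x·sin²(nπx/L) dx = L²/4, ∫x²·sin²(nπx/L) dx = L³·(1/6 − 1/(4n²π²)); higher powers xᵏ the same way, integrating xᵏ·cos(2nπx/L) by parts.
Normalization: ∫|ψ|² dx = 3.3350.
⟨x⟩ = 3.3350 and ⟨x²⟩ = 12.576.
(Δx)² = 12.576 − (3.3350)² = 1.4536.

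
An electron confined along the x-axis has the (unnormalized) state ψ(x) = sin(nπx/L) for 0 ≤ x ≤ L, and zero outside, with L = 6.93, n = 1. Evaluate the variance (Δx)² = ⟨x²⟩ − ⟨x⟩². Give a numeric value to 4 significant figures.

Compute ⟨x⟩ and ⟨x²⟩ separately, then (Δx)² = ⟨x²⟩ − ⟨x⟩².
With sin²θ = (1 − cos2θ)/2 on 0 ≤ x ≤ L: ∫sin²(nπx/L) dx = L/2, ∫x·sin²(nπx/L) dx = L²/4, ∫x²·sin²(nπx/L) dx = L³·(1/6 − 1/(4n²π²)); higher powers xᵏ the same way, integrating xᵏ·cos(2nπx/L) by parts.
Normalization: ∫|ψ|² dx = 3.4650.
⟨x⟩ = 3.4650 and ⟨x²⟩ = 13.575.
(Δx)² = 13.575 − (3.4650)² = 1.5691.

1.569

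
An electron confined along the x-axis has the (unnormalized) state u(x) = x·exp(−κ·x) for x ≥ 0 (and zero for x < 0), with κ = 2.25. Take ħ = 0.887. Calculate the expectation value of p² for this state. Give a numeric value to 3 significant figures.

3.98

p² u = −ħ² d²u/dx²; ⟨p²⟩ = −ħ² ∫ u*·u'' dx / ∫|u|² dx.
Differentiate x·exp(−κ·x) with the product rule; every integrand then reduces to terms xʲ·e^(−2κx) on [0, ∞), with ∫₀^∞ xʲ·e^(−2κx) dx = j!/(2κ)^(j+1).
State is unnormalized: ∫|u|² dx = 0.021948, and ∫u*·(−ħ² u'') dx = 0.087419, so ⟨p²⟩ = 0.087419 / 0.021948.
⟨p²⟩ = 3.9830.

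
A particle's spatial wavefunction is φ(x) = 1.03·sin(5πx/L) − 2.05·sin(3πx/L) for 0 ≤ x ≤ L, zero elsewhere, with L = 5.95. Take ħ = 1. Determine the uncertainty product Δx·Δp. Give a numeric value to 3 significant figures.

Δx = √(⟨x²⟩−⟨x⟩²), Δp = √(⟨p²⟩−⟨p⟩²).
On 0 ≤ x ≤ L (j ≠ l): ∫sin²(jπx/L) dx = L/2, ∫sin(jπx/L)·sin(lπx/L) dx = 0; diagonal moments ∫x·sin²(jπx/L) dx = L²/4, ∫x²·sin²(jπx/L) dx = L³·(1/6 − 1/(4j²π²)); cross terms ∫x·sin(jπx/L)·sin(lπx/L) dx = 0 for j + l even and −4jlL²/(π²(j² − l²)²) for j + l odd, ∫x²·sin(jπx/L)·sin(lπx/L) dx = (−1)^(j+l)·4jlL³/(π²(j² − l²)²); higher powers the same way via product-to-sum and parts. d²/dx² sin(jπx/L) = −(jπ/L)²·sin(jπx/L); on 0 ≤ x ≤ L, ∫sin²(jπx/L) dx = L/2 and ∫sin(jπx/L)·sin(lπx/L) dx = 0 for j ≠ l, so only diagonal terms survive in ∫|φ|² and ∫φ·φ″; ∫φ·φ′ dx = [φ²/2] between the walls = 0.
Normalization: ∫|φ|² dx = 15.659.
⟨x⟩ = 2.9750, ⟨x²⟩ = 10.278 ⇒ Δx = 1.1948.
⟨p⟩ = 0.0000, ⟨p²⟩ = 3.4081 ⇒ Δp = 1.8461.
Δx·Δp = 2.2058.

2.21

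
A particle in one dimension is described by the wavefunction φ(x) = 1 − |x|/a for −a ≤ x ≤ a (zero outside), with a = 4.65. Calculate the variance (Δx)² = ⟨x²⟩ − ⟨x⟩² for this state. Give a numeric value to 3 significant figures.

2.16

Compute ⟨x⟩ and ⟨x²⟩ separately, then (Δx)² = ⟨x²⟩ − ⟨x⟩².
φ is even, so ∫ over [−a, a] = 2∫₀ᵃ with φ = 1 − x/a there: ∫₀ᵃ (1 − x/a)² dx = a/3, ∫₀ᵃ x²(1 − x/a)² dx = a³/30, ∫₀ᵃ x⁴(1 − x/a)² dx = a⁵/105.
Normalization: ∫|φ|² dx = 3.1000.
⟨x⟩ = 0.0000 and ⟨x²⟩ = 2.1623.
(Δx)² = 2.1623 − (0.0000)² = 2.1623.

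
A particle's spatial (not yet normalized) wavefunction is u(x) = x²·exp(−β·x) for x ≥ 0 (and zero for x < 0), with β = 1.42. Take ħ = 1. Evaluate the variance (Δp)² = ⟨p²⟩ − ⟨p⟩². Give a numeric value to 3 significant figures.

0.672

Compute ⟨p⟩ and ⟨p²⟩ separately; (Δp)² = ⟨p²⟩ − ⟨p⟩².
Differentiate x²·exp(−β·x) with the product rule; every integrand then reduces to terms xʲ·e^(−2βx) on [0, ∞), with ∫₀^∞ xʲ·e^(−2βx) dx = j!/(2β)^(j+1).
Normalization: ∫|u|² dx = 0.12990.
⟨p⟩ = 0.0000 and ⟨p²⟩ = 0.67213.
(Δp)² = 0.67213 − (0.0000)² = 0.67213.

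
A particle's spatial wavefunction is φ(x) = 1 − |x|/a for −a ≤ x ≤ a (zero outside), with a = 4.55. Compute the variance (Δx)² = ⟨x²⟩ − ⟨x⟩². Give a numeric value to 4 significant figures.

2.070

Compute ⟨x⟩ and ⟨x²⟩ separately, then (Δx)² = ⟨x²⟩ − ⟨x⟩².
φ is even, so ∫ over [−a, a] = 2∫₀ᵃ with φ = 1 − x/a there: ∫₀ᵃ (1 − x/a)² dx = a/3, ∫₀ᵃ x²(1 − x/a)² dx = a³/30, ∫₀ᵃ x⁴(1 − x/a)² dx = a⁵/105.
Normalization: ∫|φ|² dx = 3.0333.
⟨x⟩ = 0.0000 and ⟨x²⟩ = 2.0703.
(Δx)² = 2.0703 − (0.0000)² = 2.0703.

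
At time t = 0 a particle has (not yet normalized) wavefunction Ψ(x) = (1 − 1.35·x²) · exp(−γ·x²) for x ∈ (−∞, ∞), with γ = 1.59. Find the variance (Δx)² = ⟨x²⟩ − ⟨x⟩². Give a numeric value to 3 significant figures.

0.0890

Compute ⟨x⟩ and ⟨x²⟩ separately, then (Δx)² = ⟨x²⟩ − ⟨x⟩².
Expand each integrand as polynomial × e^(−2γx²) and use ∫x^(2j)·e^(−2γx²) dx = (2j−1)!!/(4γ)^j · √(π/(2γ)), odd powers → 0; here √(π/(2γ)) = 0.99394.
Normalization: ∫|Ψ|² dx = 0.70634.
⟨x⟩ = 0.0000 and ⟨x²⟩ = 0.089001.
(Δx)² = 0.089001 − (0.0000)² = 0.089001.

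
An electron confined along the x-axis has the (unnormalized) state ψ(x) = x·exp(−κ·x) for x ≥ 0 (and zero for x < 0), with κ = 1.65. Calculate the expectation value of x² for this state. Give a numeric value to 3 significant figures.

1.10

⟨x²⟩ = ∫ x²·|ψ|² dx / ∫|ψ|² dx (integrals over the domain).
Every integrand reduces to terms xʲ·e^(−2κx) on [0, ∞); use ∫₀^∞ xʲ·e^(−2κx) dx = j!/(2κ)^(j+1).
State is unnormalized: ∫|ψ|² dx = 0.055653, and ∫ψ*·x²·ψ dx = 0.061326, so ⟨x²⟩ = 0.061326 / 0.055653.
⟨x²⟩ = 1.1019.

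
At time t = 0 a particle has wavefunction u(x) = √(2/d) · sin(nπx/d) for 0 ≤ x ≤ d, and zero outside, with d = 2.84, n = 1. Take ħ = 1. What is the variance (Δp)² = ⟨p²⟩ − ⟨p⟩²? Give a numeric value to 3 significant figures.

Compute ⟨p⟩ and ⟨p²⟩ separately; (Δp)² = ⟨p²⟩ − ⟨p⟩².
d/dx sin(nπx/d) = (nπ/d)·cos(nπx/d) and d²/dx² sin(nπx/d) = −(nπ/d)²·sin(nπx/d); on 0 ≤ x ≤ d, ∫sin²(nπx/d) dx = d/2 and ∫sin(nπx/d)·cos(nπx/d) dx = 0.
⟨p⟩ = 0.0000 and ⟨p²⟩ = 1.2237.
(Δp)² = 1.2237 − (0.0000)² = 1.2237.

1.22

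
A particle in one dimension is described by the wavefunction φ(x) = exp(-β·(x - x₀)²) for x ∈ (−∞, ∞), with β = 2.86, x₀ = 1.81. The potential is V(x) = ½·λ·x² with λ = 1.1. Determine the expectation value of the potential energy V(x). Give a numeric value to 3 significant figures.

⟨V⟩ = ∫ V(x)·|φ|² dx / ∫|φ|² dx.
Gaussian moments (u = x − x₀): ∫u^(2j)·e^(−2βu²) du = (2j−1)!!/(4β)^j · √(π/(2β)), odd powers integrate to 0; here √(π/(2β)) = 0.74110.
State is unnormalized: ∫|φ|² dx = 0.74110, and ∫φ*·V(x)·φ dx = 1.3710, so ⟨V⟩ = 1.3710 / 0.74110.
⟨V⟩ = 1.8499.

1.85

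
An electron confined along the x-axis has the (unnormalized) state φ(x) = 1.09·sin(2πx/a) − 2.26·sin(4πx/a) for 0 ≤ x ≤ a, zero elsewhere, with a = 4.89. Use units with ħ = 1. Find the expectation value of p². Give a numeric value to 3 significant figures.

5.67

p² φ = −ħ² d²φ/dx²; ⟨p²⟩ = −ħ² ∫ φ*·φ'' dx / ∫|φ|² dx.
d²/dx² sin(jπx/a) = −(jπ/a)²·sin(jπx/a); on 0 ≤ x ≤ a, ∫sin²(jπx/a) dx = a/2 and ∫sin(jπx/a)·sin(lπx/a) dx = 0 for j ≠ l, so only diagonal terms survive in ∫|φ|² and ∫φ·φ″; ∫φ·φ′ dx = [φ²/2] between the walls = 0.
State is unnormalized: ∫|φ|² dx = 15.393, and ∫φ*·(−ħ² φ'') dx = 87.266, so ⟨p²⟩ = 87.266 / 15.393.
⟨p²⟩ = 5.6692.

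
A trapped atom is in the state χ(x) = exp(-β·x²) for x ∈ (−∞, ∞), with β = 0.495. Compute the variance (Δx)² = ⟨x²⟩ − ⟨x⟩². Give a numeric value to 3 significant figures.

0.505

Compute ⟨x⟩ and ⟨x²⟩ separately, then (Δx)² = ⟨x²⟩ − ⟨x⟩².
Gaussian moments: ∫x^(2j)·e^(−2βx²) dx = (2j−1)!!/(4β)^j · √(π/(2β)), odd powers integrate to 0; here √(π/(2β)) = 1.7814.
Normalization: ∫|χ|² dx = 1.7814.
⟨x⟩ = 0.0000 and ⟨x²⟩ = 0.50505.
(Δx)² = 0.50505 − (0.0000)² = 0.50505.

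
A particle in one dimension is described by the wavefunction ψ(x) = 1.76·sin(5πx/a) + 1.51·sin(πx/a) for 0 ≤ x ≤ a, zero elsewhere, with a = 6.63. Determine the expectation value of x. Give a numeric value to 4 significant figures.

3.315

⟨x⟩ = ∫ x·|ψ|² dx / ∫|ψ|² dx (integrals over the domain).
On 0 ≤ x ≤ a (j ≠ l): ∫sin²(jπx/a) dx = a/2, ∫sin(jπx/a)·sin(lπx/a) dx = 0; diagonal moments ∫x·sin²(jπx/a) dx = a²/4, ∫x²·sin²(jπx/a) dx = a³·(1/6 − 1/(4j²π²)); cross terms ∫x·sin(jπx/a)·sin(lπx/a) dx = 0 for j + l even and −4jla²/(π²(j² − l²)²) for j + l odd, ∫x²·sin(jπx/a)·sin(lπx/a) dx = (−1)^(j+l)·4jla³/(π²(j² − l²)²); higher powers the same way via product-to-sum and parts.
State is unnormalized: ∫|ψ|² dx = 17.827, and ∫ψ*·x·ψ dx = 59.097, so ⟨x⟩ = 59.097 / 17.827.
⟨x⟩ = 3.3150.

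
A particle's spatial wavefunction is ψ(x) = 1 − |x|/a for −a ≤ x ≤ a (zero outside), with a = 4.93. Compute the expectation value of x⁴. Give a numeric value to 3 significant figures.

16.9

⟨x⁴⟩ = ∫ x⁴·|ψ|² dx / ∫|ψ|² dx (integrals over the domain).
ψ is even, so ∫ over [−a, a] = 2∫₀ᵃ with ψ = 1 − x/a there: ∫₀ᵃ (1 − x/a)² dx = a/3, ∫₀ᵃ x²(1 − x/a)² dx = a³/30, ∫₀ᵃ x⁴(1 − x/a)² dx = a⁵/105.
State is unnormalized: ∫|ψ|² dx = 3.2867, and ∫ψ*·x⁴·ψ dx = 55.472, so ⟨x⁴⟩ = 55.472 / 3.2867.
⟨x⁴⟩ = 16.878.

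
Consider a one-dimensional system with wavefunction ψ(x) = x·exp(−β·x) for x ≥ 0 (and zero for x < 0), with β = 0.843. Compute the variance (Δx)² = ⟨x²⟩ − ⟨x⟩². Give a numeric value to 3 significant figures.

Compute ⟨x⟩ and ⟨x²⟩ separately, then (Δx)² = ⟨x²⟩ − ⟨x⟩².
Every integrand reduces to terms xʲ·e^(−2βx) on [0, ∞); use ∫₀^∞ xʲ·e^(−2βx) dx = j!/(2β)^(j+1).
Normalization: ∫|ψ|² dx = 0.41731.
⟨x⟩ = 1.7794 and ⟨x²⟩ = 4.2215.
(Δx)² = 4.2215 − (1.7794)² = 1.0554.

1.06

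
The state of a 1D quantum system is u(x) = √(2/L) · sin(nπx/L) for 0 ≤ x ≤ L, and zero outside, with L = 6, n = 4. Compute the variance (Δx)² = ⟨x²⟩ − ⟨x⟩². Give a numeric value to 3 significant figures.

2.89

Compute ⟨x⟩ and ⟨x²⟩ separately, then (Δx)² = ⟨x²⟩ − ⟨x⟩².
With sin²θ = (1 − cos2θ)/2 on 0 ≤ x ≤ L: ∫sin²(nπx/L) dx = L/2, ∫x·sin²(nπx/L) dx = L²/4, ∫x²·sin²(nπx/L) dx = L³·(1/6 − 1/(4n²π²)); higher powers xᵏ the same way, integrating xᵏ·cos(2nπx/L) by parts.
⟨x⟩ = 3.0000 and ⟨x²⟩ = 11.886.
(Δx)² = 11.886 − (3.0000)² = 2.8860.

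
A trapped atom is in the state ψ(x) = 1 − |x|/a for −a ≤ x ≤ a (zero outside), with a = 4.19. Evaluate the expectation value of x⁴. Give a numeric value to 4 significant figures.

8.806

⟨x⁴⟩ = ∫ x⁴·|ψ|² dx / ∫|ψ|² dx (integrals over the domain).
ψ is even, so ∫ over [−a, a] = 2∫₀ᵃ with ψ = 1 − x/a there: ∫₀ᵃ (1 − x/a)² dx = a/3, ∫₀ᵃ x²(1 − x/a)² dx = a³/30, ∫₀ᵃ x⁴(1 − x/a)² dx = a⁵/105.
State is unnormalized: ∫|ψ|² dx = 2.7933, and ∫ψ*·x⁴·ψ dx = 24.599, so ⟨x⁴⟩ = 24.599 / 2.7933.
⟨x⁴⟩ = 8.8062.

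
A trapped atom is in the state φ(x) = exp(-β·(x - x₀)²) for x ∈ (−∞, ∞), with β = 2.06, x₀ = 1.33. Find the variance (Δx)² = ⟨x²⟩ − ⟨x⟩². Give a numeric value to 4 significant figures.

0.1214

Compute ⟨x⟩ and ⟨x²⟩ separately, then (Δx)² = ⟨x²⟩ − ⟨x⟩².
Gaussian moments (u = x − x₀): ∫u^(2j)·e^(−2βu²) du = (2j−1)!!/(4β)^j · √(π/(2β)), odd powers integrate to 0; here √(π/(2β)) = 0.87323.
Normalization: ∫|φ|² dx = 0.87323.
⟨x⟩ = 1.3300 and ⟨x²⟩ = 1.8903.
(Δx)² = 1.8903 − (1.3300)² = 0.12136.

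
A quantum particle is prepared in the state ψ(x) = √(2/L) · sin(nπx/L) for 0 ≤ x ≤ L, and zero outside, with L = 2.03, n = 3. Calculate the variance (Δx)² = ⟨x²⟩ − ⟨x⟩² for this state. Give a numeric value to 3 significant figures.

0.320

Compute ⟨x⟩ and ⟨x²⟩ separately, then (Δx)² = ⟨x²⟩ − ⟨x⟩².
With sin²θ = (1 − cos2θ)/2 on 0 ≤ x ≤ L: ∫sin²(nπx/L) dx = L/2, ∫x·sin²(nπx/L) dx = L²/4, ∫x²·sin²(nπx/L) dx = L³·(1/6 − 1/(4n²π²)); higher powers xᵏ the same way, integrating xᵏ·cos(2nπx/L) by parts.
⟨x⟩ = 1.0150 and ⟨x²⟩ = 1.3504.
(Δx)² = 1.3504 − (1.0150)² = 0.32021.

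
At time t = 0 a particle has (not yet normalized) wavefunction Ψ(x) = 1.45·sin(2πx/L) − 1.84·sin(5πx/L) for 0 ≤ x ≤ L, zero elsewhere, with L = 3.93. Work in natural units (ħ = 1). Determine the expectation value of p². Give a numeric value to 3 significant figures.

p² Ψ = −ħ² d²Ψ/dx²; ⟨p²⟩ = −ħ² ∫ Ψ*·Ψ'' dx / ∫|Ψ|² dx.
d²/dx² sin(jπx/L) = −(jπ/L)²·sin(jπx/L); on 0 ≤ x ≤ L, ∫sin²(jπx/L) dx = L/2 and ∫sin(jπx/L)·sin(lπx/L) dx = 0 for j ≠ l, so only diagonal terms survive in ∫|Ψ|² and ∫Ψ·Ψ″; ∫Ψ·Ψ′ dx = [Ψ²/2] between the walls = 0.
State is unnormalized: ∫|Ψ|² dx = 10.784, and ∫Ψ*·(−ħ² Ψ'') dx = 116.84, so ⟨p²⟩ = 116.84 / 10.784.
⟨p²⟩ = 10.835.

10.8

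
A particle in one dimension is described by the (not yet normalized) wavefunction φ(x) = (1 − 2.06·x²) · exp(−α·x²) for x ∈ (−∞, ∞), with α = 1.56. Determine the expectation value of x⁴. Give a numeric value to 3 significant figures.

⟨x⁴⟩ = ∫ x⁴·|φ|² dx / ∫|φ|² dx (integrals over the domain).
Expand each integrand as polynomial × e^(−2αx²) and use ∫x^(2j)·e^(−2αx²) dx = (2j−1)!!/(4α)^j · √(π/(2α)), odd powers → 0; here √(π/(2α)) = 1.0035.
State is unnormalized: ∫|φ|² dx = 0.66900, and ∫φ*·x⁴·φ dx = 0.11699, so ⟨x⁴⟩ = 0.11699 / 0.66900.
⟨x⁴⟩ = 0.17487.

0.175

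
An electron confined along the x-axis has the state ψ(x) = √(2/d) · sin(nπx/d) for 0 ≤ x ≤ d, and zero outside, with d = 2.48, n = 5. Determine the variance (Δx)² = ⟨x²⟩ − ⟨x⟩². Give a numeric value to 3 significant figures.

0.500

Compute ⟨x⟩ and ⟨x²⟩ separately, then (Δx)² = ⟨x²⟩ − ⟨x⟩².
With sin²θ = (1 − cos2θ)/2 on 0 ≤ x ≤ d: ∫sin²(nπx/d) dx = d/2, ∫x·sin²(nπx/d) dx = d²/4, ∫x²·sin²(nπx/d) dx = d³·(1/6 − 1/(4n²π²)); higher powers xᵏ the same way, integrating xᵏ·cos(2nπx/d) by parts.
⟨x⟩ = 1.2400 and ⟨x²⟩ = 2.0377.
(Δx)² = 2.0377 − (1.2400)² = 0.50007.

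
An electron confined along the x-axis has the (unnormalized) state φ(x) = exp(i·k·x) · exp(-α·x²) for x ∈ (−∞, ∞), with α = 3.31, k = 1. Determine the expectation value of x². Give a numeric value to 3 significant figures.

0.0755

⟨x²⟩ = ∫ x²·|φ|² dx / ∫|φ|² dx (integrals over the domain).
Gaussian moments: ∫x^(2j)·e^(−2αx²) dx = (2j−1)!!/(4α)^j · √(π/(2α)), odd powers integrate to 0; here √(π/(2α)) = 0.68888.
State is unnormalized: ∫|φ|² dx = 0.68888, and ∫φ*·x²·φ dx = 0.052030, so ⟨x²⟩ = 0.052030 / 0.68888.
⟨x²⟩ = 0.075529.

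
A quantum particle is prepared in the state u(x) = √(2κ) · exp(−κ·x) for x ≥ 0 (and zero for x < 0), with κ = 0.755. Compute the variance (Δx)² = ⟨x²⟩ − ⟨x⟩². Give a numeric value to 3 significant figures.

0.439

Compute ⟨x⟩ and ⟨x²⟩ separately, then (Δx)² = ⟨x²⟩ − ⟨x⟩².
Every integrand reduces to terms xʲ·e^(−2κx) on [0, ∞); use ∫₀^∞ xʲ·e^(−2κx) dx = j!/(2κ)^(j+1).
⟨x⟩ = 0.66225 and ⟨x²⟩ = 0.87715.
(Δx)² = 0.87715 − (0.66225)² = 0.43858.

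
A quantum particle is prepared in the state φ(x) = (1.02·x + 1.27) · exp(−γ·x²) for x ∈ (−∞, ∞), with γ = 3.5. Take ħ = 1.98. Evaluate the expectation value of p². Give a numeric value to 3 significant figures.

p² φ = −ħ² d²φ/dx²; ⟨p²⟩ = −ħ² ∫ φ*·φ'' dx / ∫|φ|² dx.
Expand each integrand as polynomial × e^(−2γx²) and use ∫x^(2j)·e^(−2γx²) dx = (2j−1)!!/(4γ)^j · √(π/(2γ)), odd powers → 0; here √(π/(2γ)) = 0.66992. Differentiate with the product rule, d/dx e^(−γx²) = −2γx·e^(−γx²).
State is unnormalized: ∫|φ|² dx = 1.1303, and ∫φ*·(−ħ² φ'') dx = 16.876, so ⟨p²⟩ = 16.876 / 1.1303.
⟨p²⟩ = 14.930.

14.9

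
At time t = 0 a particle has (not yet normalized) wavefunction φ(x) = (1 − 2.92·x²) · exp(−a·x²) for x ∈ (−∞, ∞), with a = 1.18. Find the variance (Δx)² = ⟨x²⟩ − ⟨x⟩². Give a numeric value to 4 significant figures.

Compute ⟨x⟩ and ⟨x²⟩ separately, then (Δx)² = ⟨x²⟩ − ⟨x⟩².
Expand each integrand as polynomial × e^(−2ax²) and use ∫x^(2j)·e^(−2ax²) dx = (2j−1)!!/(4a)^j · √(π/(2a)), odd powers → 0; here √(π/(2a)) = 1.1538.
Normalization: ∫|φ|² dx = 1.0509.
⟨x⟩ = 0.0000 and ⟨x²⟩ = 0.70452.
(Δx)² = 0.70452 − (0.0000)² = 0.70452.

0.7045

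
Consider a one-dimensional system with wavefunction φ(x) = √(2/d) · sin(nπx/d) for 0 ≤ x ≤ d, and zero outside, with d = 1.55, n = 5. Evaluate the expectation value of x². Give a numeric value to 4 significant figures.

0.7960

⟨x²⟩ = ∫ x²·|φ|² dx (integrals over the domain).
With sin²θ = (1 − cos2θ)/2 on 0 ≤ x ≤ d: ∫sin²(nπx/d) dx = d/2, ∫x·sin²(nπx/d) dx = d²/4, ∫x²·sin²(nπx/d) dx = d³·(1/6 − 1/(4n²π²)); higher powers xᵏ the same way, integrating xᵏ·cos(2nπx/d) by parts.
⟨x²⟩ = 0.79596.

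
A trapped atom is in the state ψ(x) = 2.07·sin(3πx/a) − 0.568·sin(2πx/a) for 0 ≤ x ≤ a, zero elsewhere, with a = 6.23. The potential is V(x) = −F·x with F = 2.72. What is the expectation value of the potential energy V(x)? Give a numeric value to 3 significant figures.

⟨V⟩ = ∫ V(x)·|ψ|² dx / ∫|ψ|² dx.
On 0 ≤ x ≤ a (j ≠ l): ∫sin²(jπx/a) dx = a/2, ∫sin(jπx/a)·sin(lπx/a) dx = 0; diagonal moments ∫x·sin²(jπx/a) dx = a²/4, ∫x²·sin²(jπx/a) dx = a³·(1/6 − 1/(4j²π²)); cross terms ∫x·sin(jπx/a)·sin(lπx/a) dx = 0 for j + l even and −4jla²/(π²(j² − l²)²) for j + l odd, ∫x²·sin(jπx/a)·sin(lπx/a) dx = (−1)^(j+l)·4jla³/(π²(j² − l²)²); higher powers the same way via product-to-sum and parts.
State is unnormalized: ∫|ψ|² dx = 14.352, and ∫ψ*·V(x)·ψ dx = -145.75, so ⟨V⟩ = -145.75 / 14.352.
⟨V⟩ = -10.155.

-10.2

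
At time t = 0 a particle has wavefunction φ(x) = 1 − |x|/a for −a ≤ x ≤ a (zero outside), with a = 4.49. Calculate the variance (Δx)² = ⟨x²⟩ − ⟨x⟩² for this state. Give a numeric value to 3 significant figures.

2.02

Compute ⟨x⟩ and ⟨x²⟩ separately, then (Δx)² = ⟨x²⟩ − ⟨x⟩².
φ is even, so ∫ over [−a, a] = 2∫₀ᵃ with φ = 1 − x/a there: ∫₀ᵃ (1 − x/a)² dx = a/3, ∫₀ᵃ x²(1 − x/a)² dx = a³/30, ∫₀ᵃ x⁴(1 − x/a)² dx = a⁵/105.
Normalization: ∫|φ|² dx = 2.9933.
⟨x⟩ = 0.0000 and ⟨x²⟩ = 2.0160.
(Δx)² = 2.0160 − (0.0000)² = 2.0160.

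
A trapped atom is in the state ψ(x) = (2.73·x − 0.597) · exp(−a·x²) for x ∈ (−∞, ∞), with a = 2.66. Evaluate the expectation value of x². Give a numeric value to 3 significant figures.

⟨x²⟩ = ∫ x²·|ψ|² dx / ∫|ψ|² dx (integrals over the domain).
Expand each integrand as polynomial × e^(−2ax²) and use ∫x^(2j)·e^(−2ax²) dx = (2j−1)!!/(4a)^j · √(π/(2a)), odd powers → 0; here √(π/(2a)) = 0.76846.
State is unnormalized: ∫|ψ|² dx = 0.81216, and ∫ψ*·x²·ψ dx = 0.17751, so ⟨x²⟩ = 0.17751 / 0.81216.
⟨x²⟩ = 0.21857.

0.219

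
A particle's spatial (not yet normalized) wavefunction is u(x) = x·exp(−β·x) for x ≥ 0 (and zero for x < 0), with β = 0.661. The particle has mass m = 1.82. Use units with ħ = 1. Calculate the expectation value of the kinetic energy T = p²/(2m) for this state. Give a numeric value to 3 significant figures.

0.120

T = −(ħ²/2m) d²/dx², so ⟨T⟩ = −(ħ²/2m) ∫ u*·u'' dx / ∫|u|² dx; with m = 1.82.
Differentiate x·exp(−β·x) with the product rule; every integrand then reduces to terms xʲ·e^(−2βx) on [0, ∞), with ∫₀^∞ xʲ·e^(−2βx) dx = j!/(2β)^(j+1).
State is unnormalized: ∫|u|² dx = 0.86564, and ∫u*·(−ħ²/2m · u'') dx = 0.10391, so ⟨T⟩ = 0.10391 / 0.86564.
⟨T⟩ = 0.12003.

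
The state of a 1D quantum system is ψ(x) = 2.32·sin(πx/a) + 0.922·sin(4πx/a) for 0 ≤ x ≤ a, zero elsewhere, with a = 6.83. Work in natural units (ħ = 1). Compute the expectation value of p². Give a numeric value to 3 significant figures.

0.644

p² ψ = −ħ² d²ψ/dx²; ⟨p²⟩ = −ħ² ∫ ψ*·ψ'' dx / ∫|ψ|² dx.
d²/dx² sin(jπx/a) = −(jπ/a)²·sin(jπx/a); on 0 ≤ x ≤ a, ∫sin²(jπx/a) dx = a/2 and ∫sin(jπx/a)·sin(lπx/a) dx = 0 for j ≠ l, so only diagonal terms survive in ∫|ψ|² and ∫ψ·ψ″; ∫ψ·ψ′ dx = [ψ²/2] between the walls = 0.
State is unnormalized: ∫|ψ|² dx = 21.284, and ∫ψ*·(−ħ² ψ'') dx = 13.716, so ⟨p²⟩ = 13.716 / 21.284.
⟨p²⟩ = 0.64443.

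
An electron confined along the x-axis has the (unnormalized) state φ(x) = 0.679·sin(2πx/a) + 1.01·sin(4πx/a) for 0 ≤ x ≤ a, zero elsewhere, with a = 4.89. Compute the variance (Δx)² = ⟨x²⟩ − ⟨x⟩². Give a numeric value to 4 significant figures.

2.843

Compute ⟨x⟩ and ⟨x²⟩ separately, then (Δx)² = ⟨x²⟩ − ⟨x⟩².
On 0 ≤ x ≤ a (j ≠ l): ∫sin²(jπx/a) dx = a/2, ∫sin(jπx/a)·sin(lπx/a) dx = 0; diagonal moments ∫x·sin²(jπx/a) dx = a²/4, ∫x²·sin²(jπx/a) dx = a³·(1/6 − 1/(4j²π²)); cross terms ∫x·sin(jπx/a)·sin(lπx/a) dx = 0 for j + l even and −4jla²/(π²(j² − l²)²) for j + l odd, ∫x²·sin(jπx/a)·sin(lπx/a) dx = (−1)^(j+l)·4jla³/(π²(j² − l²)²); higher powers the same way via product-to-sum and parts.
Normalization: ∫|φ|² dx = 3.6214.
⟨x⟩ = 2.4450 and ⟨x²⟩ = 8.8214.
(Δx)² = 8.8214 − (2.4450)² = 2.8434.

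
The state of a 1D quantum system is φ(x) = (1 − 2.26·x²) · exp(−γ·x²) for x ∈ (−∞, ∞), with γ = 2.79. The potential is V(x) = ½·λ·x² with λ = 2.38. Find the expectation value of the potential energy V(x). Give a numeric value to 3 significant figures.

0.0594

⟨V⟩ = ∫ V(x)·|φ|² dx / ∫|φ|² dx.
Expand each integrand as polynomial × e^(−2γx²) and use ∫x^(2j)·e^(−2γx²) dx = (2j−1)!!/(4γ)^j · √(π/(2γ)), odd powers → 0; here √(π/(2γ)) = 0.75034.
State is unnormalized: ∫|φ|² dx = 0.53875, and ∫φ*·V(x)·φ dx = 0.032011, so ⟨V⟩ = 0.032011 / 0.53875.
⟨V⟩ = 0.059417.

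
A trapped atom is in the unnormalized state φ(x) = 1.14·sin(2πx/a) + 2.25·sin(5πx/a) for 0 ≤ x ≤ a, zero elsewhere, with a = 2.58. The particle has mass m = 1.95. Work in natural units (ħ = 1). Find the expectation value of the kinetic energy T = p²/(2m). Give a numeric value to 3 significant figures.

T = −(ħ²/2m) d²/dx², so ⟨T⟩ = −(ħ²/2m) ∫ φ*·φ'' dx / ∫|φ|² dx; with m = 1.95.
d²/dx² sin(jπx/a) = −(jπ/a)²·sin(jπx/a); on 0 ≤ x ≤ a, ∫sin²(jπx/a) dx = a/2 and ∫sin(jπx/a)·sin(lπx/a) dx = 0 for j ≠ l, so only diagonal terms survive in ∫|φ|² and ∫φ·φ″; ∫φ·φ′ dx = [φ²/2] between the walls = 0.
State is unnormalized: ∫|φ|² dx = 8.2071, and ∫φ*·(−ħ²/2m · φ'') dx = 64.621, so ⟨T⟩ = 64.621 / 8.2071.
⟨T⟩ = 7.8738.

7.87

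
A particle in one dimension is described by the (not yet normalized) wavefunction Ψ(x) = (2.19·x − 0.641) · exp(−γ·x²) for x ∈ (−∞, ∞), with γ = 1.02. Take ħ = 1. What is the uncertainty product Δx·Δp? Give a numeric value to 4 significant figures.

1.031

Δx = √(⟨x²⟩−⟨x⟩²), Δp = √(⟨p²⟩−⟨p⟩²).
Expand each integrand as polynomial × e^(−2γx²) and use ∫x^(2j)·e^(−2γx²) dx = (2j−1)!!/(4γ)^j · √(π/(2γ)), odd powers → 0; here √(π/(2γ)) = 1.2410. Differentiate with the product rule, d/dx e^(−γx²) = −2γx·e^(−γx²).
Normalization: ∫|Ψ|² dx = 1.9687.
⟨x⟩ = -0.43377, ⟨x²⟩ = 0.60833 ⇒ Δx = 0.64821.
⟨p⟩ = 0.0000, ⟨p²⟩ = 2.5316 ⇒ Δp = 1.5911.
Δx·Δp = 1.0314.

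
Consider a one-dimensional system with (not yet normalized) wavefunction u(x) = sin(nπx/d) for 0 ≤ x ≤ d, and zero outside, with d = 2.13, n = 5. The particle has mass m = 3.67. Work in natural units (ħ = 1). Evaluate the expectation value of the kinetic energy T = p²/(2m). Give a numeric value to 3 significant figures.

7.41

T = −(ħ²/2m) d²/dx², so ⟨T⟩ = −(ħ²/2m) ∫ u*·u'' dx / ∫|u|² dx; with m = 3.67.
d/dx sin(nπx/d) = (nπ/d)·cos(nπx/d) and d²/dx² sin(nπx/d) = −(nπ/d)²·sin(nπx/d); on 0 ≤ x ≤ d, ∫sin²(nπx/d) dx = d/2 and ∫sin(nπx/d)·cos(nπx/d) dx = 0.
State is unnormalized: ∫|u|² dx = 1.0650, and ∫u*·(−ħ²/2m · u'') dx = 7.8910, so ⟨T⟩ = 7.8910 / 1.0650.
⟨T⟩ = 7.4094.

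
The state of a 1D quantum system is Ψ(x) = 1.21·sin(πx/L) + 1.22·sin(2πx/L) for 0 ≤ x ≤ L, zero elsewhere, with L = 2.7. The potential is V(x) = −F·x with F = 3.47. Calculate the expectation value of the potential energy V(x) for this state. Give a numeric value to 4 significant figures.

⟨V⟩ = ∫ V(x)·|Ψ|² dx / ∫|Ψ|² dx.
On 0 ≤ x ≤ L (j ≠ l): ∫sin²(jπx/L) dx = L/2, ∫sin(jπx/L)·sin(lπx/L) dx = 0; diagonal moments ∫x·sin²(jπx/L) dx = L²/4, ∫x²·sin²(jπx/L) dx = L³·(1/6 − 1/(4j²π²)); cross terms ∫x·sin(jπx/L)·sin(lπx/L) dx = 0 for j + l even and −4jlL²/(π²(j² − l²)²) for j + l odd, ∫x²·sin(jπx/L)·sin(lπx/L) dx = (−1)^(j+l)·4jlL³/(π²(j² − l²)²); higher powers the same way via product-to-sum and parts.
State is unnormalized: ∫|Ψ|² dx = 3.9859, and ∫Ψ*·V(x)·Ψ dx = -11.945, so ⟨V⟩ = -11.945 / 3.9859.
⟨V⟩ = -2.9970.

-2.997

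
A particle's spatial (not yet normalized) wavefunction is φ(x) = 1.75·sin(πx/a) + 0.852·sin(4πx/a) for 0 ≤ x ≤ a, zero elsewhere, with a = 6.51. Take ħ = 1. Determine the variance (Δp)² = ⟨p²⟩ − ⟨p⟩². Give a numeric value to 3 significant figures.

0.902

Compute ⟨p⟩ and ⟨p²⟩ separately; (Δp)² = ⟨p²⟩ − ⟨p⟩².
d²/dx² sin(jπx/a) = −(jπ/a)²·sin(jπx/a); on 0 ≤ x ≤ a, ∫sin²(jπx/a) dx = a/2 and ∫sin(jπx/a)·sin(lπx/a) dx = 0 for j ≠ l, so only diagonal terms survive in ∫|φ|² and ∫φ·φ″; ∫φ·φ′ dx = [φ²/2] between the walls = 0.
Normalization: ∫|φ|² dx = 12.331.
⟨p⟩ = 0.0000 and ⟨p²⟩ = 0.90223.
(Δp)² = 0.90223 − (0.0000)² = 0.90223.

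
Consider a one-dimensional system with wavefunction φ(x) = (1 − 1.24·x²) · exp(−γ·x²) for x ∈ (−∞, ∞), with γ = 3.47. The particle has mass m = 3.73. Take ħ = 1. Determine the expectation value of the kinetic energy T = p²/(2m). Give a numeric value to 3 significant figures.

T = −(ħ²/2m) d²/dx², so ⟨T⟩ = −(ħ²/2m) ∫ φ*·φ'' dx / ∫|φ|² dx; with m = 3.73.
Expand each integrand as polynomial × e^(−2γx²) and use ∫x^(2j)·e^(−2γx²) dx = (2j−1)!!/(4γ)^j · √(π/(2γ)), odd powers → 0; here √(π/(2γ)) = 0.67281. Differentiate with the product rule, d/dx e^(−γx²) = −2γx·e^(−γx²).
State is unnormalized: ∫|φ|² dx = 0.56871, and ∫φ*·(−ħ²/2m · φ'') dx = 0.38636, so ⟨T⟩ = 0.38636 / 0.56871.
⟨T⟩ = 0.67936.

0.679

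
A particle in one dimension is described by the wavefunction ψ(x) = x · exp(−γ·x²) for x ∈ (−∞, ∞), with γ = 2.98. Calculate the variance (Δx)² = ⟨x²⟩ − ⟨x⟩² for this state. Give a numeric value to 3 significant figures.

Compute ⟨x⟩ and ⟨x²⟩ separately, then (Δx)² = ⟨x²⟩ − ⟨x⟩².
Expand each integrand as polynomial × e^(−2γx²) and use ∫x^(2j)·e^(−2γx²) dx = (2j−1)!!/(4γ)^j · √(π/(2γ)), odd powers → 0; here √(π/(2γ)) = 0.72603.
Normalization: ∫|ψ|² dx = 0.060908.
⟨x⟩ = 0.0000 and ⟨x²⟩ = 0.25168.
(Δx)² = 0.25168 − (0.0000)² = 0.25168.

0.252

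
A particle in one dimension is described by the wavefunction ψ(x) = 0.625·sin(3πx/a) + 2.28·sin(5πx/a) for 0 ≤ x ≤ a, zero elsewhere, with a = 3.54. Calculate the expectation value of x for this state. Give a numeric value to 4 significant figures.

⟨x⟩ = ∫ x·|ψ|² dx / ∫|ψ|² dx (integrals over the domain).
On 0 ≤ x ≤ a (j ≠ l): ∫sin²(jπx/a) dx = a/2, ∫sin(jπx/a)·sin(lπx/a) dx = 0; diagonal moments ∫x·sin²(jπx/a) dx = a²/4, ∫x²·sin²(jπx/a) dx = a³·(1/6 − 1/(4j²π²)); cross terms ∫x·sin(jπx/a)·sin(lπx/a) dx = 0 for j + l even and −4jla²/(π²(j² − l²)²) for j + l odd, ∫x²·sin(jπx/a)·sin(lπx/a) dx = (−1)^(j+l)·4jla³/(π²(j² − l²)²); higher powers the same way via product-to-sum and parts.
State is unnormalized: ∫|ψ|² dx = 9.8926, and ∫ψ*·x·ψ dx = 17.510, so ⟨x⟩ = 17.510 / 9.8926.
⟨x⟩ = 1.7700.

1.770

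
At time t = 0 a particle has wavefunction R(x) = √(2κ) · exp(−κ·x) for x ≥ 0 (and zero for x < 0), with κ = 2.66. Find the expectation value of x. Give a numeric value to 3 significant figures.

0.188

⟨x⟩ = ∫ x·|R|² dx (integrals over the domain).
Every integrand reduces to terms xʲ·e^(−2κx) on [0, ∞); use ∫₀^∞ xʲ·e^(−2κx) dx = j!/(2κ)^(j+1).
⟨x⟩ = 0.18797.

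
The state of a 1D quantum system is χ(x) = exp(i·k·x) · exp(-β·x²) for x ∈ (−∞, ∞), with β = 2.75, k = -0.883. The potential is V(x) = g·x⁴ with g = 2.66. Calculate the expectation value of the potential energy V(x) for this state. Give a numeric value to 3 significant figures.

0.0660

⟨V⟩ = ∫ V(x)·|χ|² dx / ∫|χ|² dx.
Gaussian moments: ∫x^(2j)·e^(−2βx²) dx = (2j−1)!!/(4β)^j · √(π/(2β)), odd powers integrate to 0; here √(π/(2β)) = 0.75578.
State is unnormalized: ∫|χ|² dx = 0.75578, and ∫χ*·V(x)·χ dx = 0.049844, so ⟨V⟩ = 0.049844 / 0.75578.
⟨V⟩ = 0.065950.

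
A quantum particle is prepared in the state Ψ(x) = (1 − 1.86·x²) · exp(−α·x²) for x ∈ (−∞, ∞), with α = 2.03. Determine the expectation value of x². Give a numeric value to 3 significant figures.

0.0727

⟨x²⟩ = ∫ x²·|Ψ|² dx / ∫|Ψ|² dx (integrals over the domain).
Expand each integrand as polynomial × e^(−2αx²) and use ∫x^(2j)·e^(−2αx²) dx = (2j−1)!!/(4α)^j · √(π/(2α)), odd powers → 0; here √(π/(2α)) = 0.87965.
State is unnormalized: ∫|Ψ|² dx = 0.61513, and ∫Ψ*·x²·Ψ dx = 0.044705, so ⟨x²⟩ = 0.044705 / 0.61513.
⟨x²⟩ = 0.072677.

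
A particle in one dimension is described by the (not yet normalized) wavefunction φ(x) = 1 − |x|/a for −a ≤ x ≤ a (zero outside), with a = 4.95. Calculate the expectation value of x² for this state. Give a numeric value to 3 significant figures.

2.45

⟨x²⟩ = ∫ x²·|φ|² dx / ∫|φ|² dx (integrals over the domain).
φ is even, so ∫ over [−a, a] = 2∫₀ᵃ with φ = 1 − x/a there: ∫₀ᵃ (1 − x/a)² dx = a/3, ∫₀ᵃ x²(1 − x/a)² dx = a³/30, ∫₀ᵃ x⁴(1 − x/a)² dx = a⁵/105.
State is unnormalized: ∫|φ|² dx = 3.3000, and ∫φ*·x²·φ dx = 8.0858, so ⟨x²⟩ = 8.0858 / 3.3000.
⟨x²⟩ = 2.4503.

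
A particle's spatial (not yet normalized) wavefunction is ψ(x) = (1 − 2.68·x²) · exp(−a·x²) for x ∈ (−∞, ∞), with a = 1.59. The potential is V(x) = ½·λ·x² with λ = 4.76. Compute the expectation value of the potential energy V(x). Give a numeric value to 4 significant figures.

0.6157

⟨V⟩ = ∫ V(x)·|ψ|² dx / ∫|ψ|² dx.
Expand each integrand as polynomial × e^(−2ax²) and use ∫x^(2j)·e^(−2ax²) dx = (2j−1)!!/(4a)^j · √(π/(2a)), odd powers → 0; here √(π/(2a)) = 0.99394.
State is unnormalized: ∫|ψ|² dx = 0.68575, and ∫ψ*·V(x)·ψ dx = 0.42222, so ⟨V⟩ = 0.42222 / 0.68575.
⟨V⟩ = 0.61571.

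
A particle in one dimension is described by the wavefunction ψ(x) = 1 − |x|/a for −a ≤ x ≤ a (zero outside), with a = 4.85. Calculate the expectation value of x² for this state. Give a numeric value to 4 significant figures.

2.352

⟨x²⟩ = ∫ x²·|ψ|² dx / ∫|ψ|² dx (integrals over the domain).
ψ is even, so ∫ over [−a, a] = 2∫₀ᵃ with ψ = 1 − x/a there: ∫₀ᵃ (1 − x/a)² dx = a/3, ∫₀ᵃ x²(1 − x/a)² dx = a³/30, ∫₀ᵃ x⁴(1 − x/a)² dx = a⁵/105.
State is unnormalized: ∫|ψ|² dx = 3.2333, and ∫ψ*·x²·ψ dx = 7.6056, so ⟨x²⟩ = 7.6056 / 3.2333.
⟨x²⟩ = 2.3523.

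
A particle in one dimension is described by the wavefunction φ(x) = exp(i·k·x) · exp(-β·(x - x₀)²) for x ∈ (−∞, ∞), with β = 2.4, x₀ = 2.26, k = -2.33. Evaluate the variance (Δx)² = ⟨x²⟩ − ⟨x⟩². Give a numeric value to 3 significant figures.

0.104

Compute ⟨x⟩ and ⟨x²⟩ separately, then (Δx)² = ⟨x²⟩ − ⟨x⟩².
Gaussian moments (u = x − x₀): ∫u^(2j)·e^(−2βu²) du = (2j−1)!!/(4β)^j · √(π/(2β)), odd powers integrate to 0; here √(π/(2β)) = 0.80901.
Normalization: ∫|φ|² dx = 0.80901.
⟨x⟩ = 2.2600 and ⟨x²⟩ = 5.2118.
(Δx)² = 5.2118 − (2.2600)² = 0.10417.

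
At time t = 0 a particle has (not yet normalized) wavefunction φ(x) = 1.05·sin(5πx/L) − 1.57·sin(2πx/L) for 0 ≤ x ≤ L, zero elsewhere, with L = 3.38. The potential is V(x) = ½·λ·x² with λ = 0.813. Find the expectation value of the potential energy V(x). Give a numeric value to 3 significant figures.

⟨V⟩ = ∫ V(x)·|φ|² dx / ∫|φ|² dx.
On 0 ≤ x ≤ L (j ≠ l): ∫sin²(jπx/L) dx = L/2, ∫sin(jπx/L)·sin(lπx/L) dx = 0; diagonal moments ∫x·sin²(jπx/L) dx = L²/4, ∫x²·sin²(jπx/L) dx = L³·(1/6 − 1/(4j²π²)); cross terms ∫x·sin(jπx/L)·sin(lπx/L) dx = 0 for j + l even and −4jlL²/(π²(j² − l²)²) for j + l odd, ∫x²·sin(jπx/L)·sin(lπx/L) dx = (−1)^(j+l)·4jlL³/(π²(j² − l²)²); higher powers the same way via product-to-sum and parts.
State is unnormalized: ∫|φ|² dx = 6.0289, and ∫φ*·V(x)·φ dx = 9.5458, so ⟨V⟩ = 9.5458 / 6.0289.
⟨V⟩ = 1.5833.

1.58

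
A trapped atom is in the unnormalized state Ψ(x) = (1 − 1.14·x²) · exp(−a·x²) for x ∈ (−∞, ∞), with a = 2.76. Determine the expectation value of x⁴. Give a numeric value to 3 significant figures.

0.0102

⟨x⁴⟩ = ∫ x⁴·|Ψ|² dx / ∫|Ψ|² dx (integrals over the domain).
Expand each integrand as polynomial × e^(−2ax²) and use ∫x^(2j)·e^(−2ax²) dx = (2j−1)!!/(4a)^j · √(π/(2a)), odd powers → 0; here √(π/(2a)) = 0.75441.
State is unnormalized: ∫|Ψ|² dx = 0.62274, and ∫Ψ*·x⁴·Ψ dx = 0.0063244, so ⟨x⁴⟩ = 0.0063244 / 0.62274.
⟨x⁴⟩ = 0.010156.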